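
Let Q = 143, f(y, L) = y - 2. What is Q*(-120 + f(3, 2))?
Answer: -17017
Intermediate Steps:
f(y, L) = -2 + y
Q*(-120 + f(3, 2)) = 143*(-120 + (-2 + 3)) = 143*(-120 + 1) = 143*(-119) = -17017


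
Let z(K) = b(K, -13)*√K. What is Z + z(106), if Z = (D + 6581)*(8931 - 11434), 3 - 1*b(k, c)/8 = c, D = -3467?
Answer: -7794342 + 128*√106 ≈ -7.7930e+6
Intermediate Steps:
b(k, c) = 24 - 8*c
z(K) = 128*√K (z(K) = (24 - 8*(-13))*√K = (24 + 104)*√K = 128*√K)
Z = -7794342 (Z = (-3467 + 6581)*(8931 - 11434) = 3114*(-2503) = -7794342)
Z + z(106) = -7794342 + 128*√106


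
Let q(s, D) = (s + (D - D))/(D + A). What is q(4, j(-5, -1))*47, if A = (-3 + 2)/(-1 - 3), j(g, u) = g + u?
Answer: -752/23 ≈ -32.696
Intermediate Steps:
A = ¼ (A = -1/(-4) = -1*(-¼) = ¼ ≈ 0.25000)
q(s, D) = s/(¼ + D) (q(s, D) = (s + (D - D))/(D + ¼) = (s + 0)/(¼ + D) = s/(¼ + D))
q(4, j(-5, -1))*47 = (4*4/(1 + 4*(-5 - 1)))*47 = (4*4/(1 + 4*(-6)))*47 = (4*4/(1 - 24))*47 = (4*4/(-23))*47 = (4*4*(-1/23))*47 = -16/23*47 = -752/23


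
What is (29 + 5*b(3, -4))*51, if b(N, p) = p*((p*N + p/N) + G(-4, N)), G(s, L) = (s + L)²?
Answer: 14059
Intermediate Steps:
G(s, L) = (L + s)²
b(N, p) = p*((-4 + N)² + N*p + p/N) (b(N, p) = p*((p*N + p/N) + (N - 4)²) = p*((N*p + p/N) + (-4 + N)²) = p*((-4 + N)² + N*p + p/N))
(29 + 5*b(3, -4))*51 = (29 + 5*(-4*(-4 + 3*((-4 + 3)² + 3*(-4)))/3))*51 = (29 + 5*(-4*⅓*(-4 + 3*((-1)² - 12))))*51 = (29 + 5*(-4*⅓*(-4 + 3*(1 - 12))))*51 = (29 + 5*(-4*⅓*(-4 + 3*(-11))))*51 = (29 + 5*(-4*⅓*(-4 - 33)))*51 = (29 + 5*(-4*⅓*(-37)))*51 = (29 + 5*(148/3))*51 = (29 + 740/3)*51 = (827/3)*51 = 14059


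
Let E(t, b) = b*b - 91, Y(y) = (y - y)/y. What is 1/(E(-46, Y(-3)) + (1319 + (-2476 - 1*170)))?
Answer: -1/1418 ≈ -0.00070522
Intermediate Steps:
Y(y) = 0 (Y(y) = 0/y = 0)
E(t, b) = -91 + b² (E(t, b) = b² - 91 = -91 + b²)
1/(E(-46, Y(-3)) + (1319 + (-2476 - 1*170))) = 1/((-91 + 0²) + (1319 + (-2476 - 1*170))) = 1/((-91 + 0) + (1319 + (-2476 - 170))) = 1/(-91 + (1319 - 2646)) = 1/(-91 - 1327) = 1/(-1418) = -1/1418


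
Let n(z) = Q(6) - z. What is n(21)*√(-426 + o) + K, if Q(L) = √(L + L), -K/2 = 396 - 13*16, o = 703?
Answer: -376 - √277*(21 - 2*√3) ≈ -667.86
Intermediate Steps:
K = -376 (K = -2*(396 - 13*16) = -2*(396 - 1*208) = -2*(396 - 208) = -2*188 = -376)
Q(L) = √2*√L (Q(L) = √(2*L) = √2*√L)
n(z) = -z + 2*√3 (n(z) = √2*√6 - z = 2*√3 - z = -z + 2*√3)
n(21)*√(-426 + o) + K = (-1*21 + 2*√3)*√(-426 + 703) - 376 = (-21 + 2*√3)*√277 - 376 = √277*(-21 + 2*√3) - 376 = -376 + √277*(-21 + 2*√3)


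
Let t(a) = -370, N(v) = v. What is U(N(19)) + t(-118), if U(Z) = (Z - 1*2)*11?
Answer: -183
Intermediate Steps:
U(Z) = -22 + 11*Z (U(Z) = (Z - 2)*11 = (-2 + Z)*11 = -22 + 11*Z)
U(N(19)) + t(-118) = (-22 + 11*19) - 370 = (-22 + 209) - 370 = 187 - 370 = -183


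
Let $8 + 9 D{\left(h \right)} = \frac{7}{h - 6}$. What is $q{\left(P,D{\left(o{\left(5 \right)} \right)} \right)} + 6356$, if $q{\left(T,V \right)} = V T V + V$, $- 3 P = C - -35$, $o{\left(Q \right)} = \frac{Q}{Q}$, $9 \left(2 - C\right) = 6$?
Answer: $\frac{115578284}{18225} \approx 6341.7$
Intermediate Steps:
$C = \frac{4}{3}$ ($C = 2 - \frac{2}{3} = \frac{4}{3} \approx 1.3333$)
$o{\left(Q \right)} = 1$
$D{\left(h \right)} = - \frac{8}{9} + \frac{7}{9 \left(-6 + h\right)}$ ($D{\left(h \right)} = - \frac{8}{9} + \frac{7 \frac{1}{h - 6}}{9} = - \frac{8}{9} + \frac{7 \frac{1}{-6 + h}}{9} = - \frac{8}{9} + \frac{7}{9 \left(-6 + h\right)}$)
$P = - \frac{109}{9}$ ($P = - \frac{\frac{4}{3} - -35}{3} = - \frac{\frac{4}{3} + 35}{3} = \left(- \frac{1}{3}\right) \frac{109}{3} = - \frac{109}{9} \approx -12.111$)
$q{\left(T,V \right)} = V + T V^{2}$ ($q{\left(T,V \right)} = T V V + V = T V^{2} + V = V + T V^{2}$)
$q{\left(P,D{\left(o{\left(5 \right)} \right)} \right)} + 6356 = \frac{55 - 8}{9 \left(-6 + 1\right)} \left(1 - \frac{109 \frac{55 - 8}{9 \left(-6 + 1\right)}}{9}\right) + 6356 = \frac{55 - 8}{9 \left(-5\right)} \left(1 - \frac{109 \frac{55 - 8}{9 \left(-5\right)}}{9}\right) + 6356 = \frac{1}{9} \left(- \frac{1}{5}\right) 47 \left(1 - \frac{109 \cdot \frac{1}{9} \left(- \frac{1}{5}\right) 47}{9}\right) + 6356 = - \frac{47 \left(1 - - \frac{5123}{405}\right)}{45} + 6356 = - \frac{47 \left(1 + \frac{5123}{405}\right)}{45} + 6356 = \left(- \frac{47}{45}\right) \frac{5528}{405} + 6356 = - \frac{259816}{18225} + 6356 = \frac{115578284}{18225}$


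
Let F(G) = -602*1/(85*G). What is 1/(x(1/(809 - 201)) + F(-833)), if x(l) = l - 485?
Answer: -6149920/2982648797 ≈ -0.0020619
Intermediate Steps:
x(l) = -485 + l
F(G) = -602/(85*G) (F(G) = -602*1/(85*G) = -602/(85*G))
1/(x(1/(809 - 201)) + F(-833)) = 1/((-485 + 1/(809 - 201)) - 602/85/(-833)) = 1/((-485 + 1/608) - 602/85*(-1/833)) = 1/((-485 + 1/608) + 86/10115) = 1/(-294879/608 + 86/10115) = 1/(-2982648797/6149920) = -6149920/2982648797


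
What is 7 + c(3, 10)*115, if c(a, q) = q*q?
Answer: 11507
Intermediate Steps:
c(a, q) = q**2
7 + c(3, 10)*115 = 7 + 10**2*115 = 7 + 100*115 = 7 + 11500 = 11507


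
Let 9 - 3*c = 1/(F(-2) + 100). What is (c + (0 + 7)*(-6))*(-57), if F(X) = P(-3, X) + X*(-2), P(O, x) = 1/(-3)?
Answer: 691410/311 ≈ 2223.2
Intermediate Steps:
P(O, x) = -1/3
F(X) = -1/3 - 2*X (F(X) = -1/3 + X*(-2) = -1/3 - 2*X)
c = 932/311 (c = 3 - 1/(3*((-1/3 - 2*(-2)) + 100)) = 3 - 1/(3*((-1/3 + 4) + 100)) = 3 - 1/(3*(11/3 + 100)) = 3 - 1/(3*311/3) = 3 - 1/3*3/311 = 3 - 1/311 = 932/311 ≈ 2.9968)
(c + (0 + 7)*(-6))*(-57) = (932/311 + (0 + 7)*(-6))*(-57) = (932/311 + 7*(-6))*(-57) = (932/311 - 42)*(-57) = -12130/311*(-57) = 691410/311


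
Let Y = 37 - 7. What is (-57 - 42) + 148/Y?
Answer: -1411/15 ≈ -94.067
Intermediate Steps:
Y = 30
(-57 - 42) + 148/Y = (-57 - 42) + 148/30 = -99 + 148*(1/30) = -99 + 74/15 = -1411/15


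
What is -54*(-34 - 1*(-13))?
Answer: 1134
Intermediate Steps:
-54*(-34 - 1*(-13)) = -54*(-34 + 13) = -54*(-21) = 1134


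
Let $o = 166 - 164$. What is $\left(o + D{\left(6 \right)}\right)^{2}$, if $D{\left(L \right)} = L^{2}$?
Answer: $1444$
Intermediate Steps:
$o = 2$
$\left(o + D{\left(6 \right)}\right)^{2} = \left(2 + 6^{2}\right)^{2} = \left(2 + 36\right)^{2} = 38^{2} = 1444$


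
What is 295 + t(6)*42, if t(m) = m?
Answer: 547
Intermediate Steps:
295 + t(6)*42 = 295 + 6*42 = 295 + 252 = 547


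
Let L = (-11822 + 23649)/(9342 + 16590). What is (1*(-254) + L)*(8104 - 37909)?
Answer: 65321641435/8644 ≈ 7.5569e+6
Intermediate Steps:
L = 11827/25932 ≈ 0.45608
(1*(-254) + L)*(8104 - 37909) = (1*(-254) + 11827/25932)*(8104 - 37909) = (-254 + 11827/25932)*(-29805) = -6574901/25932*(-29805) = 65321641435/8644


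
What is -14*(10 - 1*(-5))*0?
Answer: 0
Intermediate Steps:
-14*(10 - 1*(-5))*0 = -14*(10 + 5)*0 = -14*15*0 = -210*0 = 0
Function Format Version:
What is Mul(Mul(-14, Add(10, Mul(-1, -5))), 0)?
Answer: 0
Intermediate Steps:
Mul(Mul(-14, Add(10, Mul(-1, -5))), 0) = Mul(Mul(-14, Add(10, 5)), 0) = Mul(Mul(-14, 15), 0) = Mul(-210, 0) = 0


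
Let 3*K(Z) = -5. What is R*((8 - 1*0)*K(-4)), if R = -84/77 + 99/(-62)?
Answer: 12220/341 ≈ 35.836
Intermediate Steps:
K(Z) = -5/3 (K(Z) = (1/3)*(-5) = -5/3)
R = -1833/682 (R = -84*1/77 + 99*(-1/62) = -12/11 - 99/62 = -1833/682 ≈ -2.6877)
R*((8 - 1*0)*K(-4)) = -1833*(8 - 1*0)*(-5)/(682*3) = -1833*(8 + 0)*(-5)/(682*3) = -7332*(-5)/(341*3) = -1833/682*(-40/3) = 12220/341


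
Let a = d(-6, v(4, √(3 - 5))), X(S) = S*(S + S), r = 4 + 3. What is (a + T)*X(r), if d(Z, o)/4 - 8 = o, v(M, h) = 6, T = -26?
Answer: 2940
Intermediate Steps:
r = 7
d(Z, o) = 32 + 4*o
X(S) = 2*S² (X(S) = S*(2*S) = 2*S²)
a = 56 (a = 32 + 4*6 = 32 + 24 = 56)
(a + T)*X(r) = (56 - 26)*(2*7²) = 30*(2*49) = 30*98 = 2940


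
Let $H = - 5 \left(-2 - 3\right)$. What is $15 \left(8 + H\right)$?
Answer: $495$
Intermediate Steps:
$H = 25$ ($H = - 5 \left(-2 - 3\right) = \left(-5\right) \left(-5\right) = 25$)
$15 \left(8 + H\right) = 15 \left(8 + 25\right) = 15 \cdot 33 = 495$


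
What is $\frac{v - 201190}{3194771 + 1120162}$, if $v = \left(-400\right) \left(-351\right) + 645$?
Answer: $- \frac{60145}{4314933} \approx -0.013939$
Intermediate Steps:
$v = 141045$ ($v = 140400 + 645 = 141045$)
$\frac{v - 201190}{3194771 + 1120162} = \frac{141045 - 201190}{3194771 + 1120162} = - \frac{60145}{4314933}$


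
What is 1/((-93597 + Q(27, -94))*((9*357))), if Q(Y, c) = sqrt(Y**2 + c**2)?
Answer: -4457/1340339493132 - sqrt(9565)/28147129355772 ≈ -3.3288e-9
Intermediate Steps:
1/((-93597 + Q(27, -94))*((9*357))) = 1/((-93597 + sqrt(27**2 + (-94)**2))*((9*357))) = 1/(-93597 + sqrt(729 + 8836)*3213) = (1/3213)/(-93597 + sqrt(9565)) = 1/(3213*(-93597 + sqrt(9565)))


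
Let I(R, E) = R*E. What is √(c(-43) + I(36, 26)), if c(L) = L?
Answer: √893 ≈ 29.883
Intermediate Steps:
I(R, E) = E*R
√(c(-43) + I(36, 26)) = √(-43 + 26*36) = √(-43 + 936) = √893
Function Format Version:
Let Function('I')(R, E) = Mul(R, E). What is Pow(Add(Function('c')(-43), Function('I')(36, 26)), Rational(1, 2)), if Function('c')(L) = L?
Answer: Pow(893, Rational(1, 2)) ≈ 29.883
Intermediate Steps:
Function('I')(R, E) = Mul(E, R)
Pow(Add(Function('c')(-43), Function('I')(36, 26)), Rational(1, 2)) = Pow(Add(-43, Mul(26, 36)), Rational(1, 2)) = Pow(Add(-43, 936), Rational(1, 2)) = Pow(893, Rational(1, 2))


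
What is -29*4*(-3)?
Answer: 348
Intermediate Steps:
-29*4*(-3) = -116*(-3) = 348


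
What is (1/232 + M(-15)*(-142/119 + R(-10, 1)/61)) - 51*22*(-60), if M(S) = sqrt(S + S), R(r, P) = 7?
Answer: 15618241/232 - 7829*I*sqrt(30)/7259 ≈ 67320.0 - 5.9073*I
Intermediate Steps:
M(S) = sqrt(2)*sqrt(S) (M(S) = sqrt(2*S) = sqrt(2)*sqrt(S))
(1/232 + M(-15)*(-142/119 + R(-10, 1)/61)) - 51*22*(-60) = (1/232 + (sqrt(2)*sqrt(-15))*(-142/119 + 7/61)) - 51*22*(-60) = (1/232 + (sqrt(2)*(I*sqrt(15)))*(-142*1/119 + 7*(1/61))) - 1122*(-60) = (1/232 + (I*sqrt(30))*(-142/119 + 7/61)) + 67320 = (1/232 + (I*sqrt(30))*(-7829/7259)) + 67320 = (1/232 - 7829*I*sqrt(30)/7259) + 67320 = 15618241/232 - 7829*I*sqrt(30)/7259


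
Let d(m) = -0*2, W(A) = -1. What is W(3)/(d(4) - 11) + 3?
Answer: 34/11 ≈ 3.0909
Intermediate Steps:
d(m) = 0 (d(m) = -1*0 = 0)
W(3)/(d(4) - 11) + 3 = -1/(0 - 11) + 3 = -1/(-11) + 3 = -1*(-1/11) + 3 = 1/11 + 3 = 34/11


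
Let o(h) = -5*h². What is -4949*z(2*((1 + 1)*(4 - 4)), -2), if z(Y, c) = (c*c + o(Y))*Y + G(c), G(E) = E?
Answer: 9898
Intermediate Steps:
z(Y, c) = c + Y*(c² - 5*Y²) (z(Y, c) = (c*c - 5*Y²)*Y + c = (c² - 5*Y²)*Y + c = Y*(c² - 5*Y²) + c = c + Y*(c² - 5*Y²))
-4949*z(2*((1 + 1)*(4 - 4)), -2) = -4949*(-2 - 5*8*(1 + 1)³*(4 - 4)³ + (2*((1 + 1)*(4 - 4)))*(-2)²) = -4949*(-2 - 5*(2*(2*0))³ + (2*(2*0))*4) = -4949*(-2 - 5*(2*0)³ + (2*0)*4) = -4949*(-2 - 5*0³ + 0*4) = -4949*(-2 - 5*0 + 0) = -4949*(-2 + 0 + 0) = -4949*(-2) = 9898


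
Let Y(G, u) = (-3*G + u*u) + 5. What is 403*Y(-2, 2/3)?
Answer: 41509/9 ≈ 4612.1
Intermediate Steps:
Y(G, u) = 5 + u² - 3*G (Y(G, u) = (-3*G + u²) + 5 = (u² - 3*G) + 5 = 5 + u² - 3*G)
403*Y(-2, 2/3) = 403*(5 + (2/3)² - 3*(-2)) = 403*(5 + (2*(⅓))² + 6) = 403*(5 + (⅔)² + 6) = 403*(5 + 4/9 + 6) = 403*(103/9) = 41509/9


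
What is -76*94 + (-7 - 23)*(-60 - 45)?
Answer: -3994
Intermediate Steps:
-76*94 + (-7 - 23)*(-60 - 45) = -7144 - 30*(-105) = -7144 + 3150 = -3994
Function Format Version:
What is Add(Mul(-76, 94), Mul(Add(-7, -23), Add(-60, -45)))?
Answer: -3994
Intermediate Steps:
Add(Mul(-76, 94), Mul(Add(-7, -23), Add(-60, -45))) = Add(-7144, Mul(-30, -105)) = Add(-7144, 3150) = -3994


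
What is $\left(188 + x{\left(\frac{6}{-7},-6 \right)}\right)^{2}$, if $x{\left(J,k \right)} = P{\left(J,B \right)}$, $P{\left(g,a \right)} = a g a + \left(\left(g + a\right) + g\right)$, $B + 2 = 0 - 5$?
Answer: $\frac{923521}{49} \approx 18847.0$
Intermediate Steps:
$B = -7$ ($B = -2 + \left(0 - 5\right) = -2 - 5 = -7$)
$P{\left(g,a \right)} = a + 2 g + g a^{2}$ ($P{\left(g,a \right)} = g a^{2} + \left(\left(a + g\right) + g\right) = g a^{2} + \left(a + 2 g\right) = a + 2 g + g a^{2}$)
$x{\left(J,k \right)} = -7 + 51 J$ ($x{\left(J,k \right)} = -7 + 2 J + J \left(-7\right)^{2} = -7 + 2 J + J 49 = -7 + 2 J + 49 J = -7 + 51 J$)
$\left(188 + x{\left(\frac{6}{-7},-6 \right)}\right)^{2} = \left(188 + \left(-7 + 51 \frac{6}{-7}\right)\right)^{2} = \left(188 + \left(-7 + 51 \cdot 6 \left(- \frac{1}{7}\right)\right)\right)^{2} = \left(188 + \left(-7 + 51 \left(- \frac{6}{7}\right)\right)\right)^{2} = \left(188 - \frac{355}{7}\right)^{2} = \left(\frac{961}{7}\right)^{2} = \frac{923521}{49}$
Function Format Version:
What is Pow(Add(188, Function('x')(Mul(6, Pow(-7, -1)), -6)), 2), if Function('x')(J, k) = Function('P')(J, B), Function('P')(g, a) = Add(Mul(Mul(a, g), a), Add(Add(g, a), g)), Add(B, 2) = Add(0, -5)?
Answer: Rational(923521, 49) ≈ 18847.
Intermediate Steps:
B = -7 (B = Add(-2, Add(0, -5)) = Add(-2, -5) = -7)
Function('P')(g, a) = Add(a, Mul(2, g), Mul(g, Pow(a, 2))) (Function('P')(g, a) = Add(Mul(g, Pow(a, 2)), Add(Add(a, g), g)) = Add(Mul(g, Pow(a, 2)), Add(a, Mul(2, g))) = Add(a, Mul(2, g), Mul(g, Pow(a, 2))))
Function('x')(J, k) = Add(-7, Mul(51, J)) (Function('x')(J, k) = Add(-7, Mul(2, J), Mul(J, Pow(-7, 2))) = Add(-7, Mul(2, J), Mul(J, 49)) = Add(-7, Mul(2, J), Mul(49, J)) = Add(-7, Mul(51, J)))
Pow(Add(188, Function('x')(Mul(6, Pow(-7, -1)), -6)), 2) = Pow(Add(188, Add(-7, Mul(51, Mul(6, Pow(-7, -1))))), 2) = Pow(Add(188, Add(-7, Mul(51, Mul(6, Rational(-1, 7))))), 2) = Pow(Add(188, Add(-7, Mul(51, Rational(-6, 7)))), 2) = Pow(Add(188, Add(-7, Rational(-306, 7))), 2) = Pow(Add(188, Rational(-355, 7)), 2) = Pow(Rational(961, 7), 2) = Rational(923521, 49)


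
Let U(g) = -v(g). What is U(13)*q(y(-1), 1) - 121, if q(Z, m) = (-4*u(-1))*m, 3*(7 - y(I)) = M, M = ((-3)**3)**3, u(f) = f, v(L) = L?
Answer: -173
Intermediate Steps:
M = -19683 (M = (-27)**3 = -19683)
y(I) = 6568 (y(I) = 7 - 1/3*(-19683) = 7 + 6561 = 6568)
U(g) = -g
q(Z, m) = 4*m (q(Z, m) = (-4*(-1))*m = 4*m)
U(13)*q(y(-1), 1) - 121 = (-1*13)*(4*1) - 121 = -13*4 - 121 = -52 - 121 = -173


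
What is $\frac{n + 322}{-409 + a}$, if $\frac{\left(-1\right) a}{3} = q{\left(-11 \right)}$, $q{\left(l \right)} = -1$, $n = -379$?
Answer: $\frac{57}{406} \approx 0.14039$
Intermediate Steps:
$a = 3$ ($a = \left(-3\right) \left(-1\right) = 3$)
$\frac{n + 322}{-409 + a} = \frac{-379 + 322}{-409 + 3} = - \frac{57}{-406} = \left(-57\right) \left(- \frac{1}{406}\right) = \frac{57}{406}$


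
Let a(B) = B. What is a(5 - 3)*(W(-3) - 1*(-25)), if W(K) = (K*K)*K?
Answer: -4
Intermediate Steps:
W(K) = K³ (W(K) = K²*K = K³)
a(5 - 3)*(W(-3) - 1*(-25)) = (5 - 3)*((-3)³ - 1*(-25)) = 2*(-27 + 25) = 2*(-2) = -4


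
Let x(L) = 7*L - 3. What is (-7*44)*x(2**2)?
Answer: -7700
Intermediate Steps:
x(L) = -3 + 7*L
(-7*44)*x(2**2) = (-7*44)*(-3 + 7*2**2) = -308*(-3 + 7*4) = -308*(-3 + 28) = -308*25 = -7700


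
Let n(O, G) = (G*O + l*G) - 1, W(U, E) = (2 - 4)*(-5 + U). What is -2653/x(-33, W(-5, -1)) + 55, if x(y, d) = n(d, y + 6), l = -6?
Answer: 62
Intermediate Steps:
W(U, E) = 10 - 2*U (W(U, E) = -2*(-5 + U) = 10 - 2*U)
n(O, G) = -1 - 6*G + G*O (n(O, G) = (G*O - 6*G) - 1 = (-6*G + G*O) - 1 = -1 - 6*G + G*O)
x(y, d) = -37 - 6*y + d*(6 + y) (x(y, d) = -1 - 6*(y + 6) + (y + 6)*d = -1 - 6*(6 + y) + (6 + y)*d = -1 + (-36 - 6*y) + d*(6 + y) = -37 - 6*y + d*(6 + y))
-2653/x(-33, W(-5, -1)) + 55 = -2653/(-37 - 6*(-33) + (10 - 2*(-5))*(6 - 33)) + 55 = -2653/(-37 + 198 + (10 + 10)*(-27)) + 55 = -2653/(-37 + 198 + 20*(-27)) + 55 = -2653/(-37 + 198 - 540) + 55 = -2653/(-379) + 55 = -2653*(-1/379) + 55 = 7 + 55 = 62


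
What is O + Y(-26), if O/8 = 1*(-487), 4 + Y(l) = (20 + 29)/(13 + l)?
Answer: -50749/13 ≈ -3903.8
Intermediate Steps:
Y(l) = -4 + 49/(13 + l) (Y(l) = -4 + (20 + 29)/(13 + l) = -4 + 49/(13 + l))
O = -3896 (O = 8*(1*(-487)) = 8*(-487) = -3896)
O + Y(-26) = -3896 + (-3 - 4*(-26))/(13 - 26) = -3896 + (-3 + 104)/(-13) = -3896 - 1/13*101 = -3896 - 101/13 = -50749/13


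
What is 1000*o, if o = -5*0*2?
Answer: 0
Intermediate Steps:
o = 0 (o = 0*2 = 0)
1000*o = 1000*0 = 0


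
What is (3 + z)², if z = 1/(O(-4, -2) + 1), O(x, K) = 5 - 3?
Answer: 100/9 ≈ 11.111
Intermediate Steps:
O(x, K) = 2
z = ⅓ (z = 1/(2 + 1) = 1/3 = ⅓ ≈ 0.33333)
(3 + z)² = (3 + ⅓)² = (10/3)² = 100/9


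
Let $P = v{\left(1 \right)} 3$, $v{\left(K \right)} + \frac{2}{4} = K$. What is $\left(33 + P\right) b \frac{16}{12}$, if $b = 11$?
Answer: $506$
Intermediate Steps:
$v{\left(K \right)} = - \frac{1}{2} + K$
$P = \frac{3}{2}$ ($P = \left(- \frac{1}{2} + 1\right) 3 = \frac{1}{2} \cdot 3 = \frac{3}{2} \approx 1.5$)
$\left(33 + P\right) b \frac{16}{12} = \left(33 + \frac{3}{2}\right) 11 \cdot \frac{16}{12} = \frac{69 \cdot 11 \cdot 16 \cdot \frac{1}{12}}{2} = \frac{69 \cdot 11 \cdot \frac{4}{3}}{2} = \frac{69}{2} \cdot \frac{44}{3} = 506$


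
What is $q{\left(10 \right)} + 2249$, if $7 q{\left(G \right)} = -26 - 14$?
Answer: $\frac{15703}{7} \approx 2243.3$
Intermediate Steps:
$q{\left(G \right)} = - \frac{40}{7}$ ($q{\left(G \right)} = \frac{-26 - 14}{7} = \frac{1}{7} \left(-40\right) = - \frac{40}{7}$)
$q{\left(10 \right)} + 2249 = - \frac{40}{7} + 2249 = \frac{15703}{7}$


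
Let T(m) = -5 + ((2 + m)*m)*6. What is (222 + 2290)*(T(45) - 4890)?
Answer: 19581040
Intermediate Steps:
T(m) = -5 + 6*m*(2 + m) (T(m) = -5 + (m*(2 + m))*6 = -5 + 6*m*(2 + m))
(222 + 2290)*(T(45) - 4890) = (222 + 2290)*((-5 + 6*45² + 12*45) - 4890) = 2512*((-5 + 6*2025 + 540) - 4890) = 2512*((-5 + 12150 + 540) - 4890) = 2512*(12685 - 4890) = 2512*7795 = 19581040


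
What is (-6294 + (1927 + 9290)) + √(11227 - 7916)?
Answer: 4923 + √3311 ≈ 4980.5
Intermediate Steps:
(-6294 + (1927 + 9290)) + √(11227 - 7916) = (-6294 + 11217) + √3311 = 4923 + √3311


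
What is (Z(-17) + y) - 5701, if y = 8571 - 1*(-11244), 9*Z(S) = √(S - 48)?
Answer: 14114 + I*√65/9 ≈ 14114.0 + 0.89581*I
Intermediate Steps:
Z(S) = √(-48 + S)/9 (Z(S) = √(S - 48)/9 = √(-48 + S)/9)
y = 19815 (y = 8571 + 11244 = 19815)
(Z(-17) + y) - 5701 = (√(-48 - 17)/9 + 19815) - 5701 = (√(-65)/9 + 19815) - 5701 = ((I*√65)/9 + 19815) - 5701 = (I*√65/9 + 19815) - 5701 = (19815 + I*√65/9) - 5701 = 14114 + I*√65/9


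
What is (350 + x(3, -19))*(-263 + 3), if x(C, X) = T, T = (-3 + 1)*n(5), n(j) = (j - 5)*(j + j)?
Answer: -91000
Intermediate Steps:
n(j) = 2*j*(-5 + j) (n(j) = (-5 + j)*(2*j) = 2*j*(-5 + j))
T = 0 (T = (-3 + 1)*(2*5*(-5 + 5)) = -4*5*0 = -2*0 = 0)
x(C, X) = 0
(350 + x(3, -19))*(-263 + 3) = (350 + 0)*(-263 + 3) = 350*(-260) = -91000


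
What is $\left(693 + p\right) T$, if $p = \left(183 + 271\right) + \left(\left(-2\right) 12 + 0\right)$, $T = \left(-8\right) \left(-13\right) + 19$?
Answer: $138129$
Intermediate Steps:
$T = 123$ ($T = 104 + 19 = 123$)
$p = 430$ ($p = 454 + \left(-24 + 0\right) = 454 - 24 = 430$)
$\left(693 + p\right) T = \left(693 + 430\right) 123 = 1123 \cdot 123 = 138129$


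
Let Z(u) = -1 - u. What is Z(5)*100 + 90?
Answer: -510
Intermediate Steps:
Z(5)*100 + 90 = (-1 - 1*5)*100 + 90 = (-1 - 5)*100 + 90 = -6*100 + 90 = -600 + 90 = -510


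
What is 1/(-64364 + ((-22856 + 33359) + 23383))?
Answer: -1/30478 ≈ -3.2811e-5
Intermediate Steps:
1/(-64364 + ((-22856 + 33359) + 23383)) = 1/(-64364 + (10503 + 23383)) = 1/(-64364 + 33886) = 1/(-30478) = -1/30478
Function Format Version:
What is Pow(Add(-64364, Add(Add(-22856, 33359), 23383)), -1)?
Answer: Rational(-1, 30478) ≈ -3.2811e-5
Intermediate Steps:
Pow(Add(-64364, Add(Add(-22856, 33359), 23383)), -1) = Pow(Add(-64364, Add(10503, 23383)), -1) = Pow(Add(-64364, 33886), -1) = Pow(-30478, -1) = Rational(-1, 30478)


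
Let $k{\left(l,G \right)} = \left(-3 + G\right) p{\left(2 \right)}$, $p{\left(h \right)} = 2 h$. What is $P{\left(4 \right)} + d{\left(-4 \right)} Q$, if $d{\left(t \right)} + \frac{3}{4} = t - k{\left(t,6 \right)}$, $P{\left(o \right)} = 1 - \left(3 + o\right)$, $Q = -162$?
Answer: $\frac{5415}{2} \approx 2707.5$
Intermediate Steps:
$k{\left(l,G \right)} = -12 + 4 G$ ($k{\left(l,G \right)} = \left(-3 + G\right) 2 \cdot 2 = \left(-3 + G\right) 4 = -12 + 4 G$)
$P{\left(o \right)} = -2 - o$
$d{\left(t \right)} = - \frac{51}{4} + t$ ($d{\left(t \right)} = - \frac{3}{4} - \left(-12 + 24 - t\right) = - \frac{3}{4} + \left(t - \left(-12 + 24\right)\right) = - \frac{3}{4} + \left(t - 12\right) = - \frac{3}{4} + \left(-12 + t\right) = - \frac{51}{4} + t$)
$P{\left(4 \right)} + d{\left(-4 \right)} Q = \left(-2 - 4\right) + \left(- \frac{51}{4} - 4\right) \left(-162\right) = \left(-2 - 4\right) - - \frac{5427}{2} = -6 + \frac{5427}{2} = \frac{5415}{2}$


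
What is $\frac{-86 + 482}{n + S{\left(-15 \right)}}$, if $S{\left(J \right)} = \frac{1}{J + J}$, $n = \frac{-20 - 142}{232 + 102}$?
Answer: $- \frac{1983960}{2597} \approx -763.94$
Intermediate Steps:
$n = - \frac{81}{167}$ ($n = - \frac{162}{334} = \left(-162\right) \frac{1}{334} = - \frac{81}{167} \approx -0.48503$)
$S{\left(J \right)} = \frac{1}{2 J}$
$\frac{-86 + 482}{n + S{\left(-15 \right)}} = \frac{-86 + 482}{- \frac{81}{167} + \frac{1}{2 \left(-15\right)}} = \frac{396}{- \frac{81}{167} + \frac{1}{2} \left(- \frac{1}{15}\right)} = \frac{396}{- \frac{81}{167} - \frac{1}{30}} = \frac{396}{- \frac{2597}{5010}} = 396 \left(- \frac{5010}{2597}\right) = - \frac{1983960}{2597}$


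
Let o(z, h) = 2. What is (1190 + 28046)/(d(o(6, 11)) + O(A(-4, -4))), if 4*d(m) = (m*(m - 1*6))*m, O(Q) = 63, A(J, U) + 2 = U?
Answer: 29236/59 ≈ 495.53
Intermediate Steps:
A(J, U) = -2 + U
d(m) = m²*(-6 + m)/4 (d(m) = ((m*(m - 1*6))*m)/4 = ((m*(m - 6))*m)/4 = ((m*(-6 + m))*m)/4 = (m²*(-6 + m))/4 = m²*(-6 + m)/4)
(1190 + 28046)/(d(o(6, 11)) + O(A(-4, -4))) = (1190 + 28046)/((¼)*2²*(-6 + 2) + 63) = 29236/((¼)*4*(-4) + 63) = 29236/(-4 + 63) = 29236/59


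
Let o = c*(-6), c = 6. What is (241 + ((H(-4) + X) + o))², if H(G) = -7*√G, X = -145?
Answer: 3404 - 1680*I ≈ 3404.0 - 1680.0*I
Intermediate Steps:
o = -36 (o = 6*(-6) = -36)
(241 + ((H(-4) + X) + o))² = (241 + ((-14*I - 145) - 36))² = (241 + ((-145 - 14*I) - 36))² = (241 + (-181 - 14*I))² = (60 - 14*I)²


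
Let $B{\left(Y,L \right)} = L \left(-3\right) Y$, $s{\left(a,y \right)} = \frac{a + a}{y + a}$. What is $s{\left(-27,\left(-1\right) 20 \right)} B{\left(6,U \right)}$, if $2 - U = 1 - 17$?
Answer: $- \frac{17496}{47} \approx -372.26$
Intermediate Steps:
$U = 18$ ($U = 2 - \left(1 - 17\right) = 2 - -16 = 2 + 16 = 18$)
$s{\left(a,y \right)} = \frac{2 a}{a + y}$
$B{\left(Y,L \right)} = - 3 L Y$
$s{\left(-27,\left(-1\right) 20 \right)} B{\left(6,U \right)} = 2 \left(-27\right) \frac{1}{-27 - 20} \left(\left(-3\right) 18 \cdot 6\right) = 2 \left(-27\right) \frac{1}{-27 - 20} \left(-324\right) = 2 \left(-27\right) \frac{1}{-47} \left(-324\right) = 2 \left(-27\right) \left(- \frac{1}{47}\right) \left(-324\right) = \frac{54}{47} \left(-324\right) = - \frac{17496}{47}$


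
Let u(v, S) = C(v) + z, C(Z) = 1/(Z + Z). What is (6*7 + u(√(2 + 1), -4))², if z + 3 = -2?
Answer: (222 + √3)²/36 ≈ 1390.4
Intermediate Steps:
z = -5 (z = -3 - 2 = -5)
C(Z) = 1/(2*Z)
u(v, S) = -5 + 1/(2*v) (u(v, S) = 1/(2*v) - 5 = -5 + 1/(2*v))
(6*7 + u(√(2 + 1), -4))² = (6*7 + (-5 + 1/(2*(√(2 + 1)))))² = (42 + (-5 + 1/(2*(√3))))² = (42 + (-5 + (√3/3)/2))² = (42 + (-5 + √3/6))² = (37 + √3/6)²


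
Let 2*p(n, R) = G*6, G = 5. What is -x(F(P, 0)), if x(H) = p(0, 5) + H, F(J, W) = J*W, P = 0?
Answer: -15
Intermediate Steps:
p(n, R) = 15 (p(n, R) = (5*6)/2 = (½)*30 = 15)
x(H) = 15 + H
-x(F(P, 0)) = -(15 + 0*0) = -(15 + 0) = -1*15 = -15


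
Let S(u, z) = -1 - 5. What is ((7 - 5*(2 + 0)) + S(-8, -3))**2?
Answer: 81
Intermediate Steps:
S(u, z) = -6
((7 - 5*(2 + 0)) + S(-8, -3))**2 = ((7 - 5*(2 + 0)) - 6)**2 = ((7 - 5*2) - 6)**2 = ((7 - 10) - 6)**2 = (-3 - 6)**2 = (-9)**2 = 81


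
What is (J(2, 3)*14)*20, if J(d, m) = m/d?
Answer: 420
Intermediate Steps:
(J(2, 3)*14)*20 = ((3/2)*14)*20 = 21*20 = 420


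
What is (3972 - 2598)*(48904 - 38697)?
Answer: 14024418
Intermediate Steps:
(3972 - 2598)*(48904 - 38697) = 1374*10207 = 14024418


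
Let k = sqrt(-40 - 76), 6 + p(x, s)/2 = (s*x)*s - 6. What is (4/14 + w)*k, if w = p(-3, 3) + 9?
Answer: -962*I*sqrt(29)/7 ≈ -740.08*I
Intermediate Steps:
p(x, s) = -24 + 2*x*s**2 (p(x, s) = -12 + 2*((s*x)*s - 6) = -12 + 2*(x*s**2 - 6) = -12 + 2*(-6 + x*s**2) = -12 + (-12 + 2*x*s**2) = -24 + 2*x*s**2)
k = 2*I*sqrt(29) (k = sqrt(-116) = 2*I*sqrt(29) ≈ 10.77*I)
w = -69 (w = (-24 + 2*(-3)*3**2) + 9 = (-24 + 2*(-3)*9) + 9 = (-24 - 54) + 9 = -78 + 9 = -69)
(4/14 + w)*k = (4/14 - 69)*(2*I*sqrt(29)) = ((1/14)*4 - 69)*(2*I*sqrt(29)) = (2/7 - 69)*(2*I*sqrt(29)) = -962*I*sqrt(29)/7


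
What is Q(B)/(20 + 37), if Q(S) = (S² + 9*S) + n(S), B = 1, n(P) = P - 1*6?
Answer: 5/57 ≈ 0.087719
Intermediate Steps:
n(P) = -6 + P (n(P) = P - 6 = -6 + P)
Q(S) = -6 + S² + 10*S (Q(S) = (S² + 9*S) + (-6 + S) = -6 + S² + 10*S)
Q(B)/(20 + 37) = (-6 + 1² + 10*1)/(20 + 37) = (-6 + 1 + 10)/57 = 5*(1/57) = 5/57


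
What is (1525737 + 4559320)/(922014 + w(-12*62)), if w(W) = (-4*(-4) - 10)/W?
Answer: 754547068/114329735 ≈ 6.5997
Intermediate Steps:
w(W) = 6/W (w(W) = (16 - 10)/W = 6/W)
(1525737 + 4559320)/(922014 + w(-12*62)) = (1525737 + 4559320)/(922014 + 6/((-12*62))) = 6085057/(922014 + 6/(-744)) = 6085057/(922014 + 6*(-1/744)) = 6085057/(922014 - 1/124) = 6085057/(114329735/124) = 6085057*(124/114329735) = 754547068/114329735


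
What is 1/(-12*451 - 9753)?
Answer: -1/15165 ≈ -6.5941e-5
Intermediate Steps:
1/(-12*451 - 9753) = 1/(-5412 - 9753) = 1/(-15165) = -1/15165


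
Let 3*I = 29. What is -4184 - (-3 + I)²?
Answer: -38056/9 ≈ -4228.4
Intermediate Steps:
I = 29/3 (I = (⅓)*29 = 29/3 ≈ 9.6667)
-4184 - (-3 + I)² = -4184 - (-3 + 29/3)² = -4184 - (20/3)² = -4184 - 1*400/9 = -4184 - 400/9 = -38056/9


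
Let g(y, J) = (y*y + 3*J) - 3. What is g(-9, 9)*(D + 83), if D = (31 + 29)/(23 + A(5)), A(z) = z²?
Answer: 35385/4 ≈ 8846.3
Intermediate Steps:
g(y, J) = -3 + y² + 3*J (g(y, J) = (y² + 3*J) - 3 = -3 + y² + 3*J)
D = 5/4 (D = (31 + 29)/(23 + 5²) = 60/(23 + 25) = 60/48 = 60*(1/48) = 5/4 ≈ 1.2500)
g(-9, 9)*(D + 83) = (-3 + (-9)² + 3*9)*(5/4 + 83) = (-3 + 81 + 27)*(337/4) = 105*(337/4) = 35385/4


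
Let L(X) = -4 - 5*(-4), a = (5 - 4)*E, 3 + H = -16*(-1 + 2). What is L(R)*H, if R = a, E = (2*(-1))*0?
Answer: -304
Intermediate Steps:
H = -19 (H = -3 - 16*(-1 + 2) = -3 - 16*1 = -3 - 16 = -19)
E = 0 (E = -2*0 = 0)
a = 0 (a = (5 - 4)*0 = 1*0 = 0)
R = 0
L(X) = 16 (L(X) = -4 + 20 = 16)
L(R)*H = 16*(-19) = -304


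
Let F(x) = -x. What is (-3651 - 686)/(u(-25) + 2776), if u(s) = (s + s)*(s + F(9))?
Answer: -4337/4476 ≈ -0.96895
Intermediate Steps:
u(s) = 2*s*(-9 + s) (u(s) = (s + s)*(s - 1*9) = (2*s)*(s - 9) = (2*s)*(-9 + s) = 2*s*(-9 + s))
(-3651 - 686)/(u(-25) + 2776) = (-3651 - 686)/(2*(-25)*(-9 - 25) + 2776) = -4337/(2*(-25)*(-34) + 2776) = -4337/(1700 + 2776) = -4337/4476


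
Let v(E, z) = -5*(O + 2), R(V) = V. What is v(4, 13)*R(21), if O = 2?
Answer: -420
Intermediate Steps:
v(E, z) = -20 (v(E, z) = -5*(2 + 2) = -5*4 = -20)
v(4, 13)*R(21) = -20*21 = -420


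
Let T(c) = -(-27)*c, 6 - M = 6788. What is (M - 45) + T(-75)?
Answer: -8852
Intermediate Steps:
M = -6782 (M = 6 - 1*6788 = 6 - 6788 = -6782)
T(c) = 27*c
(M - 45) + T(-75) = (-6782 - 45) + 27*(-75) = -6827 - 2025 = -8852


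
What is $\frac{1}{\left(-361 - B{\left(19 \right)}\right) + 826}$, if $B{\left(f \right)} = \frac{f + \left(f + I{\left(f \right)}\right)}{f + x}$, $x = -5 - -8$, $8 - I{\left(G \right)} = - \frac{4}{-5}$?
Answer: $\frac{55}{25462} \approx 0.0021601$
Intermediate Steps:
$I{\left(G \right)} = \frac{36}{5}$ ($I{\left(G \right)} = 8 - - \frac{4}{-5} = 8 - \left(-4\right) \left(- \frac{1}{5}\right) = 8 - \frac{4}{5} = \frac{36}{5}$)
$x = 3$ ($x = -5 + 8 = 3$)
$B{\left(f \right)} = \frac{\frac{36}{5} + 2 f}{3 + f}$ ($B{\left(f \right)} = \frac{f + \left(f + \frac{36}{5}\right)}{f + 3} = \frac{f + \left(\frac{36}{5} + f\right)}{3 + f} = \frac{\frac{36}{5} + 2 f}{3 + f}$)
$\frac{1}{\left(-361 - B{\left(19 \right)}\right) + 826} = \frac{1}{\left(-361 - \frac{2 \left(18 + 5 \cdot 19\right)}{5 \left(3 + 19\right)}\right) + 826} = \frac{1}{\left(-361 - \frac{2 \left(18 + 95\right)}{5 \cdot 22}\right) + 826} = \frac{1}{\left(-361 - \frac{2}{5} \cdot \frac{1}{22} \cdot 113\right) + 826} = \frac{1}{\left(-361 - \frac{113}{55}\right) + 826} = \frac{1}{- \frac{19968}{55} + 826} = \frac{1}{\frac{25462}{55}} = \frac{55}{25462}$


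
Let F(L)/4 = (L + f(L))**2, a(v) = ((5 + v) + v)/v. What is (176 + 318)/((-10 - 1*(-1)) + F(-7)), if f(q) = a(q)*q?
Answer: 494/1015 ≈ 0.48670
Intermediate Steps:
a(v) = (5 + 2*v)/v
f(q) = q*(2 + 5/q) (f(q) = (2 + 5/q)*q = q*(2 + 5/q))
F(L) = 4*(5 + 3*L)**2 (F(L) = 4*(L + (5 + 2*L))**2 = 4*(5 + 3*L)**2)
(176 + 318)/((-10 - 1*(-1)) + F(-7)) = (176 + 318)/((-10 - 1*(-1)) + 4*(5 + 3*(-7))**2) = 494/((-10 + 1) + 4*(5 - 21)**2) = 494/(-9 + 4*(-16)**2) = 494/(-9 + 4*256) = 494/(-9 + 1024) = 494/1015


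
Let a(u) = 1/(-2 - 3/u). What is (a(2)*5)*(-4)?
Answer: 40/7 ≈ 5.7143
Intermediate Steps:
(a(2)*5)*(-4) = (-1*2/(3 + 2*2)*5)*(-4) = (-1*2/(3 + 4)*5)*(-4) = (-1*2/7*5)*(-4) = (-1*2*⅐*5)*(-4) = -2/7*5*(-4) = -10/7*(-4) = 40/7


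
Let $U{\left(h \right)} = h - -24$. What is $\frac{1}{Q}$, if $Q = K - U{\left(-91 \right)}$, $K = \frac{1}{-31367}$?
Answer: $\frac{31367}{2101588} \approx 0.014925$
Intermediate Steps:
$K = - \frac{1}{31367} \approx -3.1881 \cdot 10^{-5}$
$U{\left(h \right)} = 24 + h$ ($U{\left(h \right)} = h + 24 = 24 + h$)
$Q = \frac{2101588}{31367}$ ($Q = - \frac{1}{31367} - \left(24 - 91\right) = - \frac{1}{31367} - -67 = - \frac{1}{31367} + 67 = \frac{2101588}{31367} \approx 67.0$)
$\frac{1}{Q} = \frac{1}{\frac{2101588}{31367}} = \frac{31367}{2101588}$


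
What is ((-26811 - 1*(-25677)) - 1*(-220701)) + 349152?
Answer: 568719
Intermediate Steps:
((-26811 - 1*(-25677)) - 1*(-220701)) + 349152 = ((-26811 + 25677) + 220701) + 349152 = (-1134 + 220701) + 349152 = 219567 + 349152 = 568719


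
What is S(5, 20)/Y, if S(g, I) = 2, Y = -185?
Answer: -2/185 ≈ -0.010811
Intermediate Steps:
S(5, 20)/Y = 2/(-185) = 2*(-1/185) = -2/185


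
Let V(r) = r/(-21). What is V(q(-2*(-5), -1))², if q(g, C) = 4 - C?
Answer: 25/441 ≈ 0.056689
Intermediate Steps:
V(r) = -r/21 (V(r) = r*(-1/21) = -r/21)
V(q(-2*(-5), -1))² = (-(4 - 1*(-1))/21)² = (-(4 + 1)/21)² = (-1/21*5)² = (-5/21)² = 25/441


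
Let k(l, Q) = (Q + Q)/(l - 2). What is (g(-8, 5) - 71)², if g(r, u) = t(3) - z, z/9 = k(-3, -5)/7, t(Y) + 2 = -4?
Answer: 310249/49 ≈ 6331.6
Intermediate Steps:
k(l, Q) = 2*Q/(-2 + l) (k(l, Q) = (2*Q)/(-2 + l) = 2*Q/(-2 + l))
t(Y) = -6 (t(Y) = -2 - 4 = -6)
z = 18/7 (z = 9*((2*(-5)/(-2 - 3))/7) = 9*((2*(-5)/(-5))*(⅐)) = 9*((2*(-5)*(-⅕))*(⅐)) = 9*(2*(⅐)) = 9*(2/7) = 18/7 ≈ 2.5714)
g(r, u) = -60/7 (g(r, u) = -6 - 1*18/7 = -6 - 18/7 = -60/7)
(g(-8, 5) - 71)² = (-60/7 - 71)² = (-557/7)² = 310249/49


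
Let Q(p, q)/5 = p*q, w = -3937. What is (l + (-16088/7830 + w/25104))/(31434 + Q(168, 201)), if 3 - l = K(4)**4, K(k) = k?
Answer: -8360912137/6561120437280 ≈ -0.0012743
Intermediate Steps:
Q(p, q) = 5*p*q (Q(p, q) = 5*(p*q) = 5*p*q)
l = -253 (l = 3 - 1*4**4 = 3 - 1*256 = 3 - 256 = -253)
(l + (-16088/7830 + w/25104))/(31434 + Q(168, 201)) = (-253 + (-16088/7830 - 3937/25104))/(31434 + 5*168*201) = (-253 + (-16088*1/7830 - 3937*1/25104))/(31434 + 168840) = (-253 + (-8044/3915 - 3937/25104))/200274 = (-253 - 72449977/32760720)*(1/200274) = -8360912137/32760720*1/200274 = -8360912137/6561120437280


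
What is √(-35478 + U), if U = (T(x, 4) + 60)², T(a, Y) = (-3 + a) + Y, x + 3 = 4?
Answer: I*√31634 ≈ 177.86*I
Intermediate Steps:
x = 1 (x = -3 + 4 = 1)
T(a, Y) = -3 + Y + a
U = 3844 (U = ((-3 + 4 + 1) + 60)² = (2 + 60)² = 62² = 3844)
√(-35478 + U) = √(-35478 + 3844) = √(-31634) = I*√31634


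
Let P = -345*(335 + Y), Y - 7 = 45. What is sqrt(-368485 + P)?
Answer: 20*I*sqrt(1255) ≈ 708.52*I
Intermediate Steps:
Y = 52 (Y = 7 + 45 = 52)
P = -133515 (P = -345*(335 + 52) = -345*387 = -133515)
sqrt(-368485 + P) = sqrt(-368485 - 133515) = sqrt(-502000) = 20*I*sqrt(1255)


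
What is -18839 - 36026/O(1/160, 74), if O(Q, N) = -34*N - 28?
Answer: -23945195/1272 ≈ -18825.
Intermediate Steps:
O(Q, N) = -28 - 34*N
-18839 - 36026/O(1/160, 74) = -18839 - 36026/(-28 - 34*74) = -18839 - 36026/(-28 - 2516) = -18839 - 36026/(-2544) = -18839 - 36026*(-1/2544) = -18839 + 18013/1272 = -23945195/1272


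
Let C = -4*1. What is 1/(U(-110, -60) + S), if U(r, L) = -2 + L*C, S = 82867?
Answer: 1/83105 ≈ 1.2033e-5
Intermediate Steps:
C = -4
U(r, L) = -2 - 4*L (U(r, L) = -2 + L*(-4) = -2 - 4*L)
1/(U(-110, -60) + S) = 1/((-2 - 4*(-60)) + 82867) = 1/((-2 + 240) + 82867) = 1/(238 + 82867) = 1/83105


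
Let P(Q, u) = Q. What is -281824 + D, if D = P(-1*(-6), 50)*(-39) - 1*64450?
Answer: -346508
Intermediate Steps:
D = -64684 (D = -1*(-6)*(-39) - 1*64450 = 6*(-39) - 64450 = -234 - 64450 = -64684)
-281824 + D = -281824 - 64684 = -346508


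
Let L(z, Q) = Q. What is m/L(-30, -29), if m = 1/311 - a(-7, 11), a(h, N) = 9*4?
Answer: 11195/9019 ≈ 1.2413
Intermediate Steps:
a(h, N) = 36
m = -11195/311 (m = 1/311 - 1*36 = 1/311 - 36 = -11195/311 ≈ -35.997)
m/L(-30, -29) = -11195/311/(-29) = -11195/311*(-1/29) = 11195/9019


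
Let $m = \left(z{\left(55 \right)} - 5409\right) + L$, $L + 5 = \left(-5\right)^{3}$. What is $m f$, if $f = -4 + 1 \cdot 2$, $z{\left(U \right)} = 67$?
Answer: $10944$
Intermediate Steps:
$L = -130$ ($L = -5 + \left(-5\right)^{3} = -5 - 125 = -130$)
$m = -5472$ ($m = \left(67 - 5409\right) - 130 = -5342 - 130 = -5472$)
$f = -2$ ($f = -4 + 2 = -2$)
$m f = \left(-5472\right) \left(-2\right) = 10944$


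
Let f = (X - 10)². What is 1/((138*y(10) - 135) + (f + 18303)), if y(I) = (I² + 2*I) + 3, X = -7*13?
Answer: 1/45343 ≈ 2.2054e-5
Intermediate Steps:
X = -91
y(I) = 3 + I² + 2*I
f = 10201 (f = (-91 - 10)² = (-101)² = 10201)
1/((138*y(10) - 135) + (f + 18303)) = 1/((138*(3 + 10² + 2*10) - 135) + (10201 + 18303)) = 1/((138*(3 + 100 + 20) - 135) + 28504) = 1/((138*123 - 135) + 28504) = 1/((16974 - 135) + 28504) = 1/(16839 + 28504) = 1/45343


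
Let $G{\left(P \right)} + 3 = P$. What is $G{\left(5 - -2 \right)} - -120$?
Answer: $124$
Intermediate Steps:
$G{\left(P \right)} = -3 + P$
$G{\left(5 - -2 \right)} - -120 = \left(-3 + \left(5 - -2\right)\right) - -120 = \left(-3 + \left(5 + 2\right)\right) + 120 = \left(-3 + 7\right) + 120 = 4 + 120 = 124$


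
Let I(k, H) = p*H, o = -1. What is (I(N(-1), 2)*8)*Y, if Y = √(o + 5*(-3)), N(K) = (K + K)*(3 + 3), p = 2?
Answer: 128*I ≈ 128.0*I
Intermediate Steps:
N(K) = 12*K (N(K) = (2*K)*6 = 12*K)
I(k, H) = 2*H
Y = 4*I (Y = √(-1 + 5*(-3)) = √(-1 - 15) = √(-16) = 4*I ≈ 4.0*I)
(I(N(-1), 2)*8)*Y = ((2*2)*8)*(4*I) = (4*8)*(4*I) = 32*(4*I) = 128*I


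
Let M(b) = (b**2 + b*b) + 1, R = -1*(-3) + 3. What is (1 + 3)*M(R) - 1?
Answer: 291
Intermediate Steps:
R = 6 (R = 3 + 3 = 6)
M(b) = 1 + 2*b**2 (M(b) = (b**2 + b**2) + 1 = 2*b**2 + 1 = 1 + 2*b**2)
(1 + 3)*M(R) - 1 = (1 + 3)*(1 + 2*6**2) - 1 = 4*(1 + 2*36) - 1 = 4*(1 + 72) - 1 = 4*73 - 1 = 292 - 1 = 291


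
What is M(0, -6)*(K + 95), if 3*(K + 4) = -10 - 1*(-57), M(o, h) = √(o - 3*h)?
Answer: 320*√2 ≈ 452.55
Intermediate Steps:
K = 35/3 (K = -4 + (-10 - 1*(-57))/3 = -4 + (-10 + 57)/3 = -4 + (⅓)*47 = -4 + 47/3 = 35/3 ≈ 11.667)
M(0, -6)*(K + 95) = √(0 - 3*(-6))*(35/3 + 95) = √(0 + 18)*(320/3) = √18*(320/3) = (3*√2)*(320/3) = 320*√2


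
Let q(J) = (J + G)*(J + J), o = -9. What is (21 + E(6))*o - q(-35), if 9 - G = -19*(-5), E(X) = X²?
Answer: -8983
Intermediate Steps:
G = -86 (G = 9 - (-19)*(-5) = 9 - 1*95 = 9 - 95 = -86)
q(J) = 2*J*(-86 + J) (q(J) = (J - 86)*(J + J) = (-86 + J)*(2*J) = 2*J*(-86 + J))
(21 + E(6))*o - q(-35) = (21 + 6²)*(-9) - 2*(-35)*(-86 - 35) = (21 + 36)*(-9) - 2*(-35)*(-121) = 57*(-9) - 1*8470 = -513 - 8470 = -8983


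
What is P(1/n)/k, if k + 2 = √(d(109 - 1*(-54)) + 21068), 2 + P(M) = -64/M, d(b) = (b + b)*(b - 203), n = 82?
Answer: -2625/2006 - 7875*√223/2006 ≈ -59.932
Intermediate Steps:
d(b) = 2*b*(-203 + b) (d(b) = (2*b)*(-203 + b) = 2*b*(-203 + b))
P(M) = -2 - 64/M
k = -2 + 6*√223 (k = -2 + √(2*(109 - 1*(-54))*(-203 + (109 - 1*(-54))) + 21068) = -2 + √(2*(109 + 54)*(-203 + (109 + 54)) + 21068) = -2 + √(2*163*(-203 + 163) + 21068) = -2 + √(2*163*(-40) + 21068) = -2 + √(-13040 + 21068) = -2 + √8028 = -2 + 6*√223 ≈ 87.599)
P(1/n)/k = (-2 - 64/(1/82))/(-2 + 6*√223) = (-2 - 64/1/82)/(-2 + 6*√223) = (-2 - 64*82)/(-2 + 6*√223) = (-2 - 5248)/(-2 + 6*√223) = -5250/(-2 + 6*√223)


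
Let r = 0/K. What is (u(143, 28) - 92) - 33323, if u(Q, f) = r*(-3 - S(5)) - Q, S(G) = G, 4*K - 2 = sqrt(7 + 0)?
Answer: -33558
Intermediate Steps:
K = 1/2 + sqrt(7)/4 (K = 1/2 + sqrt(7 + 0)/4 = 1/2 + sqrt(7)/4 ≈ 1.1614)
r = 0 (r = 0/(1/2 + sqrt(7)/4) = 0)
u(Q, f) = -Q (u(Q, f) = 0*(-3 - 1*5) - Q = 0*(-3 - 5) - Q = 0*(-8) - Q = 0 - Q = -Q)
(u(143, 28) - 92) - 33323 = (-1*143 - 92) - 33323 = (-143 - 92) - 33323 = -235 - 33323 = -33558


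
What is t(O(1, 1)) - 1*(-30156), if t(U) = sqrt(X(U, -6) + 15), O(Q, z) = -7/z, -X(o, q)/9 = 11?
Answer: 30156 + 2*I*sqrt(21) ≈ 30156.0 + 9.1651*I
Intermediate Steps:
X(o, q) = -99 (X(o, q) = -9*11 = -99)
t(U) = 2*I*sqrt(21) (t(U) = sqrt(-99 + 15) = sqrt(-84) = 2*I*sqrt(21))
t(O(1, 1)) - 1*(-30156) = 2*I*sqrt(21) - 1*(-30156) = 2*I*sqrt(21) + 30156 = 30156 + 2*I*sqrt(21)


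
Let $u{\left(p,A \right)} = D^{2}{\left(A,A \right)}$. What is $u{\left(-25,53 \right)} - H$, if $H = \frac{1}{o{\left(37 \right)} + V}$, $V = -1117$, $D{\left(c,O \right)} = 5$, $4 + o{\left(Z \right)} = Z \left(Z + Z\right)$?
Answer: $\frac{40424}{1617} \approx 24.999$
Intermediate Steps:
$o{\left(Z \right)} = -4 + 2 Z^{2}$ ($o{\left(Z \right)} = -4 + Z \left(Z + Z\right) = -4 + Z 2 Z = -4 + 2 Z^{2}$)
$u{\left(p,A \right)} = 25$ ($u{\left(p,A \right)} = 5^{2} = 25$)
$H = \frac{1}{1617}$ ($H = \frac{1}{\left(-4 + 2 \cdot 37^{2}\right) - 1117} = \frac{1}{\left(-4 + 2 \cdot 1369\right) - 1117} = \frac{1}{\left(-4 + 2738\right) - 1117} = \frac{1}{2734 - 1117} = \frac{1}{1617} \approx 0.00061843$)
$u{\left(-25,53 \right)} - H = 25 - \frac{1}{1617} = \frac{40424}{1617}$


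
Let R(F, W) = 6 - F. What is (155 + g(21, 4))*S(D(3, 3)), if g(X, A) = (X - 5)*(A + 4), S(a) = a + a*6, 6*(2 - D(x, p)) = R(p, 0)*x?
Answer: 1981/2 ≈ 990.50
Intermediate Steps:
D(x, p) = 2 - x*(6 - p)/6 (D(x, p) = 2 - (6 - p)*x/6 = 2 - x*(6 - p)/6)
S(a) = 7*a (S(a) = a + 6*a = 7*a)
g(X, A) = (-5 + X)*(4 + A)
(155 + g(21, 4))*S(D(3, 3)) = (155 + (-20 - 5*4 + 4*21 + 4*21))*(7*(2 + (⅙)*3*(-6 + 3))) = (155 + (-20 - 20 + 84 + 84))*(7*(2 + (⅙)*3*(-3))) = (155 + 128)*(7*(2 - 3/2)) = 283*(7*(½)) = 283*(7/2) = 1981/2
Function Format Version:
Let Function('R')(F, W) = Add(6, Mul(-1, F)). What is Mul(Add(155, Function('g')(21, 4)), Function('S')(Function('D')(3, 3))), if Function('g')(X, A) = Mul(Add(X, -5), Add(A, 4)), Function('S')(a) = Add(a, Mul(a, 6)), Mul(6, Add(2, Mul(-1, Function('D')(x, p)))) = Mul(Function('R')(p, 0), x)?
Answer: Rational(1981, 2) ≈ 990.50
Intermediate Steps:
Function('D')(x, p) = Add(2, Mul(Rational(-1, 6), x, Add(6, Mul(-1, p)))) (Function('D')(x, p) = Add(2, Mul(Rational(-1, 6), Mul(Add(6, Mul(-1, p)), x))) = Add(2, Mul(Rational(-1, 6), Mul(x, Add(6, Mul(-1, p))))) = Add(2, Mul(Rational(-1, 6), x, Add(6, Mul(-1, p)))))
Function('S')(a) = Mul(7, a) (Function('S')(a) = Add(a, Mul(6, a)) = Mul(7, a))
Function('g')(X, A) = Mul(Add(-5, X), Add(4, A))
Mul(Add(155, Function('g')(21, 4)), Function('S')(Function('D')(3, 3))) = Mul(Add(155, Add(-20, Mul(-5, 4), Mul(4, 21), Mul(4, 21))), Mul(7, Add(2, Mul(Rational(1, 6), 3, Add(-6, 3))))) = Mul(Add(155, Add(-20, -20, 84, 84)), Mul(7, Add(2, Mul(Rational(1, 6), 3, -3)))) = Mul(Add(155, 128), Mul(7, Add(2, Rational(-3, 2)))) = Mul(283, Mul(7, Rational(1, 2))) = Mul(283, Rational(7, 2)) = Rational(1981, 2)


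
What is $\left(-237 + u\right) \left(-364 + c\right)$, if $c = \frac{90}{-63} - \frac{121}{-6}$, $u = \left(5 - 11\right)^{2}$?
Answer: $\frac{971567}{14} \approx 69398.0$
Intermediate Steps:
$u = 36$ ($u = \left(-6\right)^{2} = 36$)
$c = \frac{787}{42}$ ($c = 90 \left(- \frac{1}{63}\right) - - \frac{121}{6} = - \frac{10}{7} + \frac{121}{6} = \frac{787}{42} \approx 18.738$)
$\left(-237 + u\right) \left(-364 + c\right) = \left(-237 + 36\right) \left(-364 + \frac{787}{42}\right) = \left(-201\right) \left(- \frac{14501}{42}\right) = \frac{971567}{14}$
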